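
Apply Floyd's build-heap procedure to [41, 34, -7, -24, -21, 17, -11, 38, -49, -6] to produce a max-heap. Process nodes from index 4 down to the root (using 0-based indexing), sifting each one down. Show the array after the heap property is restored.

[41, 38, 17, 34, -6, -7, -11, -24, -49, -21]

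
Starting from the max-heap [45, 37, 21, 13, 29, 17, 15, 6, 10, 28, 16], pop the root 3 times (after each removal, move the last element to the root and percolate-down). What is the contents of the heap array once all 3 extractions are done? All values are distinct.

[28, 16, 21, 13, 10, 17, 15, 6]

extract-max #1 returns 45:
  remove root 45; move last element 16 to root → [16, 37, 21, 13, 29, 17, 15, 6, 10, 28]
  16 vs larger child 37 at index 1, swap → [37, 16, 21, 13, 29, 17, 15, 6, 10, 28]
  16 vs larger child 29 at index 4, swap → [37, 29, 21, 13, 16, 17, 15, 6, 10, 28]
  16 vs only child 28 at index 9, swap → [37, 29, 21, 13, 28, 17, 15, 6, 10, 16]
extract-max #2 returns 37:
  remove root 37; move last element 16 to root → [16, 29, 21, 13, 28, 17, 15, 6, 10]
  16 vs larger child 29 at index 1, swap → [29, 16, 21, 13, 28, 17, 15, 6, 10]
  16 vs larger child 28 at index 4, swap → [29, 28, 21, 13, 16, 17, 15, 6, 10]
extract-max #3 returns 29:
  remove root 29; move last element 10 to root → [10, 28, 21, 13, 16, 17, 15, 6]
  10 vs larger child 28 at index 1, swap → [28, 10, 21, 13, 16, 17, 15, 6]
  10 vs larger child 16 at index 4, swap → [28, 16, 21, 13, 10, 17, 15, 6]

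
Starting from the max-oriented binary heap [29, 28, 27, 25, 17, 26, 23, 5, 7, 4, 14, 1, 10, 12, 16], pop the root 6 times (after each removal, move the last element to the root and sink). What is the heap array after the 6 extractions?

[17, 16, 12, 7, 14, 1, 10, 5, 4]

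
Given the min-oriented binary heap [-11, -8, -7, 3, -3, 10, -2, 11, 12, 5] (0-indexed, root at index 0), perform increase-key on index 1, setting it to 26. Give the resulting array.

set index 1 from -8 to 26 → [-11, 26, -7, 3, -3, 10, -2, 11, 12, 5]
26 vs smaller child -3 at index 4, swap → [-11, -3, -7, 3, 26, 10, -2, 11, 12, 5]
26 vs only child 5 at index 9, swap → [-11, -3, -7, 3, 5, 10, -2, 11, 12, 26]

[-11, -3, -7, 3, 5, 10, -2, 11, 12, 26]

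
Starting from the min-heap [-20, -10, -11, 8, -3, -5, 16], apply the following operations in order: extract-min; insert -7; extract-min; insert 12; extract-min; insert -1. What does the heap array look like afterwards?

extract-min → returns -20:
  remove root -20; move last element 16 to root → [16, -10, -11, 8, -3, -5]
  16 vs smaller child -11 at index 2, swap → [-11, -10, 16, 8, -3, -5]
  16 vs only child -5 at index 5, swap → [-11, -10, -5, 8, -3, 16]
insert -7:
  append -7 at index 6 → [-11, -10, -5, 8, -3, 16, -7]
  -7 < parent -5 at index 2, swap → [-11, -10, -7, 8, -3, 16, -5]
extract-min → returns -11:
  remove root -11; move last element -5 to root → [-5, -10, -7, 8, -3, 16]
  -5 vs smaller child -10 at index 1, swap → [-10, -5, -7, 8, -3, 16]
insert 12:
  append 12 at index 6 → [-10, -5, -7, 8, -3, 16, 12] (no swap needed)
extract-min → returns -10:
  remove root -10; move last element 12 to root → [12, -5, -7, 8, -3, 16]
  12 vs smaller child -7 at index 2, swap → [-7, -5, 12, 8, -3, 16]
insert -1:
  append -1 at index 6 → [-7, -5, 12, 8, -3, 16, -1]
  -1 < parent 12 at index 2, swap → [-7, -5, -1, 8, -3, 16, 12]

[-7, -5, -1, 8, -3, 16, 12]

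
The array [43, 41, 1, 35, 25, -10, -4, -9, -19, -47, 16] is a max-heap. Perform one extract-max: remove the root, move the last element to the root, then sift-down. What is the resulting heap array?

remove root 43; move last element 16 to root → [16, 41, 1, 35, 25, -10, -4, -9, -19, -47]
16 vs larger child 41 at index 1, swap → [41, 16, 1, 35, 25, -10, -4, -9, -19, -47]
16 vs larger child 35 at index 3, swap → [41, 35, 1, 16, 25, -10, -4, -9, -19, -47]

[41, 35, 1, 16, 25, -10, -4, -9, -19, -47]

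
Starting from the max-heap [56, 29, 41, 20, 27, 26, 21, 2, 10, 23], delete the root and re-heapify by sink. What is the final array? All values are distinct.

[41, 29, 26, 20, 27, 23, 21, 2, 10]

remove root 56; move last element 23 to root → [23, 29, 41, 20, 27, 26, 21, 2, 10]
23 vs larger child 41 at index 2, swap → [41, 29, 23, 20, 27, 26, 21, 2, 10]
23 vs larger child 26 at index 5, swap → [41, 29, 26, 20, 27, 23, 21, 2, 10]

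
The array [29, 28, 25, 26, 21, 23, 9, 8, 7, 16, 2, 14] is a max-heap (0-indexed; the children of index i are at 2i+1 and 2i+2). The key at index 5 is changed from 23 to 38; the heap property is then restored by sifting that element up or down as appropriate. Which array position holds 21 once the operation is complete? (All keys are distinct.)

set index 5 from 23 to 38 → [29, 28, 25, 26, 21, 38, 9, 8, 7, 16, 2, 14]
38 > parent 25 at index 2, swap → [29, 28, 38, 26, 21, 25, 9, 8, 7, 16, 2, 14]
38 > parent 29 at index 0, swap → [38, 28, 29, 26, 21, 25, 9, 8, 7, 16, 2, 14]
resulting array: [38, 28, 29, 26, 21, 25, 9, 8, 7, 16, 2, 14]

4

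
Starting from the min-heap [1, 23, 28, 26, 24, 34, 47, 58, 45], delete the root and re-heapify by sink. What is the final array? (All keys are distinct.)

[23, 24, 28, 26, 45, 34, 47, 58]

remove root 1; move last element 45 to root → [45, 23, 28, 26, 24, 34, 47, 58]
45 vs smaller child 23 at index 1, swap → [23, 45, 28, 26, 24, 34, 47, 58]
45 vs smaller child 24 at index 4, swap → [23, 24, 28, 26, 45, 34, 47, 58]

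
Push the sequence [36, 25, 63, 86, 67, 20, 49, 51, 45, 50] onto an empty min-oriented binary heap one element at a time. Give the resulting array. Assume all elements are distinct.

[20, 36, 25, 45, 50, 63, 49, 86, 51, 67]

Insert 36:
  append 36 at index 0 → [36] (no swap needed)
Insert 25:
  append 25 at index 1 → [36, 25]
  25 < parent 36 at index 0, swap → [25, 36]
Insert 63:
  append 63 at index 2 → [25, 36, 63] (no swap needed)
Insert 86:
  append 86 at index 3 → [25, 36, 63, 86] (no swap needed)
Insert 67:
  append 67 at index 4 → [25, 36, 63, 86, 67] (no swap needed)
Insert 20:
  append 20 at index 5 → [25, 36, 63, 86, 67, 20]
  20 < parent 63 at index 2, swap → [25, 36, 20, 86, 67, 63]
  20 < parent 25 at index 0, swap → [20, 36, 25, 86, 67, 63]
Insert 49:
  append 49 at index 6 → [20, 36, 25, 86, 67, 63, 49] (no swap needed)
Insert 51:
  append 51 at index 7 → [20, 36, 25, 86, 67, 63, 49, 51]
  51 < parent 86 at index 3, swap → [20, 36, 25, 51, 67, 63, 49, 86]
Insert 45:
  append 45 at index 8 → [20, 36, 25, 51, 67, 63, 49, 86, 45]
  45 < parent 51 at index 3, swap → [20, 36, 25, 45, 67, 63, 49, 86, 51]
Insert 50:
  append 50 at index 9 → [20, 36, 25, 45, 67, 63, 49, 86, 51, 50]
  50 < parent 67 at index 4, swap → [20, 36, 25, 45, 50, 63, 49, 86, 51, 67]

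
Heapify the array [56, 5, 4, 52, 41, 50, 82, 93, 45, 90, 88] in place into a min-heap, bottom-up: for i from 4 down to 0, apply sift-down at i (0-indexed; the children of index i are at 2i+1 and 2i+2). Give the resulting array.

sift down from index 4: already satisfies heap property
sift down from index 3:
  52 vs smaller child 45 at index 8, swap → [56, 5, 4, 45, 41, 50, 82, 93, 52, 90, 88]
sift down from index 2: already satisfies heap property
sift down from index 1: already satisfies heap property
sift down from index 0:
  56 vs smaller child 4 at index 2, swap → [4, 5, 56, 45, 41, 50, 82, 93, 52, 90, 88]
  56 vs smaller child 50 at index 5, swap → [4, 5, 50, 45, 41, 56, 82, 93, 52, 90, 88]

[4, 5, 50, 45, 41, 56, 82, 93, 52, 90, 88]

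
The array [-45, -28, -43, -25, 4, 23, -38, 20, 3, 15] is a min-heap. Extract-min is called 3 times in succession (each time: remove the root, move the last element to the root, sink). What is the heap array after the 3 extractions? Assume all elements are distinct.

[-28, -25, 3, 20, 4, 23, 15]

extract-min #1 returns -45:
  remove root -45; move last element 15 to root → [15, -28, -43, -25, 4, 23, -38, 20, 3]
  15 vs smaller child -43 at index 2, swap → [-43, -28, 15, -25, 4, 23, -38, 20, 3]
  15 vs smaller child -38 at index 6, swap → [-43, -28, -38, -25, 4, 23, 15, 20, 3]
extract-min #2 returns -43:
  remove root -43; move last element 3 to root → [3, -28, -38, -25, 4, 23, 15, 20]
  3 vs smaller child -38 at index 2, swap → [-38, -28, 3, -25, 4, 23, 15, 20]
extract-min #3 returns -38:
  remove root -38; move last element 20 to root → [20, -28, 3, -25, 4, 23, 15]
  20 vs smaller child -28 at index 1, swap → [-28, 20, 3, -25, 4, 23, 15]
  20 vs smaller child -25 at index 3, swap → [-28, -25, 3, 20, 4, 23, 15]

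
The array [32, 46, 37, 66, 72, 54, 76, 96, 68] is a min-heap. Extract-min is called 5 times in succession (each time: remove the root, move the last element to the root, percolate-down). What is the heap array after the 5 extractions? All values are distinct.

[68, 72, 76, 96]

extract-min #1 returns 32:
  remove root 32; move last element 68 to root → [68, 46, 37, 66, 72, 54, 76, 96]
  68 vs smaller child 37 at index 2, swap → [37, 46, 68, 66, 72, 54, 76, 96]
  68 vs smaller child 54 at index 5, swap → [37, 46, 54, 66, 72, 68, 76, 96]
extract-min #2 returns 37:
  remove root 37; move last element 96 to root → [96, 46, 54, 66, 72, 68, 76]
  96 vs smaller child 46 at index 1, swap → [46, 96, 54, 66, 72, 68, 76]
  96 vs smaller child 66 at index 3, swap → [46, 66, 54, 96, 72, 68, 76]
extract-min #3 returns 46:
  remove root 46; move last element 76 to root → [76, 66, 54, 96, 72, 68]
  76 vs smaller child 54 at index 2, swap → [54, 66, 76, 96, 72, 68]
  76 vs only child 68 at index 5, swap → [54, 66, 68, 96, 72, 76]
extract-min #4 returns 54:
  remove root 54; move last element 76 to root → [76, 66, 68, 96, 72]
  76 vs smaller child 66 at index 1, swap → [66, 76, 68, 96, 72]
  76 vs smaller child 72 at index 4, swap → [66, 72, 68, 96, 76]
extract-min #5 returns 66:
  remove root 66; move last element 76 to root → [76, 72, 68, 96]
  76 vs smaller child 68 at index 2, swap → [68, 72, 76, 96]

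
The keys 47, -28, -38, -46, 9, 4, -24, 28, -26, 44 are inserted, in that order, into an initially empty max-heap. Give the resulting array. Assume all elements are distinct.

Insert 47:
  append 47 at index 0 → [47] (no swap needed)
Insert -28:
  append -28 at index 1 → [47, -28] (no swap needed)
Insert -38:
  append -38 at index 2 → [47, -28, -38] (no swap needed)
Insert -46:
  append -46 at index 3 → [47, -28, -38, -46] (no swap needed)
Insert 9:
  append 9 at index 4 → [47, -28, -38, -46, 9]
  9 > parent -28 at index 1, swap → [47, 9, -38, -46, -28]
Insert 4:
  append 4 at index 5 → [47, 9, -38, -46, -28, 4]
  4 > parent -38 at index 2, swap → [47, 9, 4, -46, -28, -38]
Insert -24:
  append -24 at index 6 → [47, 9, 4, -46, -28, -38, -24] (no swap needed)
Insert 28:
  append 28 at index 7 → [47, 9, 4, -46, -28, -38, -24, 28]
  28 > parent -46 at index 3, swap → [47, 9, 4, 28, -28, -38, -24, -46]
  28 > parent 9 at index 1, swap → [47, 28, 4, 9, -28, -38, -24, -46]
Insert -26:
  append -26 at index 8 → [47, 28, 4, 9, -28, -38, -24, -46, -26] (no swap needed)
Insert 44:
  append 44 at index 9 → [47, 28, 4, 9, -28, -38, -24, -46, -26, 44]
  44 > parent -28 at index 4, swap → [47, 28, 4, 9, 44, -38, -24, -46, -26, -28]
  44 > parent 28 at index 1, swap → [47, 44, 4, 9, 28, -38, -24, -46, -26, -28]

[47, 44, 4, 9, 28, -38, -24, -46, -26, -28]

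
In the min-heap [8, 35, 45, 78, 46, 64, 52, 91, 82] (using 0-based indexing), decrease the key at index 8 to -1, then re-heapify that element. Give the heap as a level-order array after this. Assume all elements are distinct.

[-1, 8, 45, 35, 46, 64, 52, 91, 78]

set index 8 from 82 to -1 → [8, 35, 45, 78, 46, 64, 52, 91, -1]
-1 < parent 78 at index 3, swap → [8, 35, 45, -1, 46, 64, 52, 91, 78]
-1 < parent 35 at index 1, swap → [8, -1, 45, 35, 46, 64, 52, 91, 78]
-1 < parent 8 at index 0, swap → [-1, 8, 45, 35, 46, 64, 52, 91, 78]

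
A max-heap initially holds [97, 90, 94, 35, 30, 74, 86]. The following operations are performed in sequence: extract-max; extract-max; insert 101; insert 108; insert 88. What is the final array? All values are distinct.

extract-max → returns 97:
  remove root 97; move last element 86 to root → [86, 90, 94, 35, 30, 74]
  86 vs larger child 94 at index 2, swap → [94, 90, 86, 35, 30, 74]
extract-max → returns 94:
  remove root 94; move last element 74 to root → [74, 90, 86, 35, 30]
  74 vs larger child 90 at index 1, swap → [90, 74, 86, 35, 30]
insert 101:
  append 101 at index 5 → [90, 74, 86, 35, 30, 101]
  101 > parent 86 at index 2, swap → [90, 74, 101, 35, 30, 86]
  101 > parent 90 at index 0, swap → [101, 74, 90, 35, 30, 86]
insert 108:
  append 108 at index 6 → [101, 74, 90, 35, 30, 86, 108]
  108 > parent 90 at index 2, swap → [101, 74, 108, 35, 30, 86, 90]
  108 > parent 101 at index 0, swap → [108, 74, 101, 35, 30, 86, 90]
insert 88:
  append 88 at index 7 → [108, 74, 101, 35, 30, 86, 90, 88]
  88 > parent 35 at index 3, swap → [108, 74, 101, 88, 30, 86, 90, 35]
  88 > parent 74 at index 1, swap → [108, 88, 101, 74, 30, 86, 90, 35]

[108, 88, 101, 74, 30, 86, 90, 35]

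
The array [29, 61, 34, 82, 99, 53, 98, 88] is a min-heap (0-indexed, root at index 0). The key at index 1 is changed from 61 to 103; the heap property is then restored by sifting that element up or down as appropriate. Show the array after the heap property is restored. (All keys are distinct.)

set index 1 from 61 to 103 → [29, 103, 34, 82, 99, 53, 98, 88]
103 vs smaller child 82 at index 3, swap → [29, 82, 34, 103, 99, 53, 98, 88]
103 vs only child 88 at index 7, swap → [29, 82, 34, 88, 99, 53, 98, 103]

[29, 82, 34, 88, 99, 53, 98, 103]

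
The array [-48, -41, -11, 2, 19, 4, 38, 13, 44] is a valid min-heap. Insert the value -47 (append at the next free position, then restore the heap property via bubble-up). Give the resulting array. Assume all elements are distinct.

[-48, -47, -11, 2, -41, 4, 38, 13, 44, 19]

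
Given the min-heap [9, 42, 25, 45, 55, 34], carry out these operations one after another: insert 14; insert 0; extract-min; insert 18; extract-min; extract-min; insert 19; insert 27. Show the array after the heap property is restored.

insert 14:
  append 14 at index 6 → [9, 42, 25, 45, 55, 34, 14]
  14 < parent 25 at index 2, swap → [9, 42, 14, 45, 55, 34, 25]
insert 0:
  append 0 at index 7 → [9, 42, 14, 45, 55, 34, 25, 0]
  0 < parent 45 at index 3, swap → [9, 42, 14, 0, 55, 34, 25, 45]
  0 < parent 42 at index 1, swap → [9, 0, 14, 42, 55, 34, 25, 45]
  0 < parent 9 at index 0, swap → [0, 9, 14, 42, 55, 34, 25, 45]
extract-min → returns 0:
  remove root 0; move last element 45 to root → [45, 9, 14, 42, 55, 34, 25]
  45 vs smaller child 9 at index 1, swap → [9, 45, 14, 42, 55, 34, 25]
  45 vs smaller child 42 at index 3, swap → [9, 42, 14, 45, 55, 34, 25]
insert 18:
  append 18 at index 7 → [9, 42, 14, 45, 55, 34, 25, 18]
  18 < parent 45 at index 3, swap → [9, 42, 14, 18, 55, 34, 25, 45]
  18 < parent 42 at index 1, swap → [9, 18, 14, 42, 55, 34, 25, 45]
extract-min → returns 9:
  remove root 9; move last element 45 to root → [45, 18, 14, 42, 55, 34, 25]
  45 vs smaller child 14 at index 2, swap → [14, 18, 45, 42, 55, 34, 25]
  45 vs smaller child 25 at index 6, swap → [14, 18, 25, 42, 55, 34, 45]
extract-min → returns 14:
  remove root 14; move last element 45 to root → [45, 18, 25, 42, 55, 34]
  45 vs smaller child 18 at index 1, swap → [18, 45, 25, 42, 55, 34]
  45 vs smaller child 42 at index 3, swap → [18, 42, 25, 45, 55, 34]
insert 19:
  append 19 at index 6 → [18, 42, 25, 45, 55, 34, 19]
  19 < parent 25 at index 2, swap → [18, 42, 19, 45, 55, 34, 25]
insert 27:
  append 27 at index 7 → [18, 42, 19, 45, 55, 34, 25, 27]
  27 < parent 45 at index 3, swap → [18, 42, 19, 27, 55, 34, 25, 45]
  27 < parent 42 at index 1, swap → [18, 27, 19, 42, 55, 34, 25, 45]

[18, 27, 19, 42, 55, 34, 25, 45]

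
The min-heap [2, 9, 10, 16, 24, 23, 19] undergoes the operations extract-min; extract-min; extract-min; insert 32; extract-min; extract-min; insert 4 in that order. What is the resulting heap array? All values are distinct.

[4, 23, 32, 24]

extract-min → returns 2:
  remove root 2; move last element 19 to root → [19, 9, 10, 16, 24, 23]
  19 vs smaller child 9 at index 1, swap → [9, 19, 10, 16, 24, 23]
  19 vs smaller child 16 at index 3, swap → [9, 16, 10, 19, 24, 23]
extract-min → returns 9:
  remove root 9; move last element 23 to root → [23, 16, 10, 19, 24]
  23 vs smaller child 10 at index 2, swap → [10, 16, 23, 19, 24]
extract-min → returns 10:
  remove root 10; move last element 24 to root → [24, 16, 23, 19]
  24 vs smaller child 16 at index 1, swap → [16, 24, 23, 19]
  24 vs only child 19 at index 3, swap → [16, 19, 23, 24]
insert 32:
  append 32 at index 4 → [16, 19, 23, 24, 32] (no swap needed)
extract-min → returns 16:
  remove root 16; move last element 32 to root → [32, 19, 23, 24]
  32 vs smaller child 19 at index 1, swap → [19, 32, 23, 24]
  32 vs only child 24 at index 3, swap → [19, 24, 23, 32]
extract-min → returns 19:
  remove root 19; move last element 32 to root → [32, 24, 23]
  32 vs smaller child 23 at index 2, swap → [23, 24, 32]
insert 4:
  append 4 at index 3 → [23, 24, 32, 4]
  4 < parent 24 at index 1, swap → [23, 4, 32, 24]
  4 < parent 23 at index 0, swap → [4, 23, 32, 24]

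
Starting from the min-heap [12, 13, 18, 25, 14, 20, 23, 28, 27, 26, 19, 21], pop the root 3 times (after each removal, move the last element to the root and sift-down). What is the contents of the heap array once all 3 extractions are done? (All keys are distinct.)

[18, 19, 20, 25, 21, 26, 23, 28, 27]

extract-min #1 returns 12:
  remove root 12; move last element 21 to root → [21, 13, 18, 25, 14, 20, 23, 28, 27, 26, 19]
  21 vs smaller child 13 at index 1, swap → [13, 21, 18, 25, 14, 20, 23, 28, 27, 26, 19]
  21 vs smaller child 14 at index 4, swap → [13, 14, 18, 25, 21, 20, 23, 28, 27, 26, 19]
  21 vs smaller child 19 at index 10, swap → [13, 14, 18, 25, 19, 20, 23, 28, 27, 26, 21]
extract-min #2 returns 13:
  remove root 13; move last element 21 to root → [21, 14, 18, 25, 19, 20, 23, 28, 27, 26]
  21 vs smaller child 14 at index 1, swap → [14, 21, 18, 25, 19, 20, 23, 28, 27, 26]
  21 vs smaller child 19 at index 4, swap → [14, 19, 18, 25, 21, 20, 23, 28, 27, 26]
extract-min #3 returns 14:
  remove root 14; move last element 26 to root → [26, 19, 18, 25, 21, 20, 23, 28, 27]
  26 vs smaller child 18 at index 2, swap → [18, 19, 26, 25, 21, 20, 23, 28, 27]
  26 vs smaller child 20 at index 5, swap → [18, 19, 20, 25, 21, 26, 23, 28, 27]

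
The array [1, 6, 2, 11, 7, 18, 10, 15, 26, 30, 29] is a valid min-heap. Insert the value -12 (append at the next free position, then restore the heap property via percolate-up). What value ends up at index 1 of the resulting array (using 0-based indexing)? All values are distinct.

6

append -12 at index 11 → [1, 6, 2, 11, 7, 18, 10, 15, 26, 30, 29, -12]
-12 < parent 18 at index 5, swap → [1, 6, 2, 11, 7, -12, 10, 15, 26, 30, 29, 18]
-12 < parent 2 at index 2, swap → [1, 6, -12, 11, 7, 2, 10, 15, 26, 30, 29, 18]
-12 < parent 1 at index 0, swap → [-12, 6, 1, 11, 7, 2, 10, 15, 26, 30, 29, 18]
resulting array: [-12, 6, 1, 11, 7, 2, 10, 15, 26, 30, 29, 18]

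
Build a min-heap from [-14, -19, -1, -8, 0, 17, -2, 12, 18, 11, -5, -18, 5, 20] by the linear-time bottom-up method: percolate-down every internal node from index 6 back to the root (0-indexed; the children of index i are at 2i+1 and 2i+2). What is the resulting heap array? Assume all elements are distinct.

[-19, -14, -18, -8, -5, -1, -2, 12, 18, 11, 0, 17, 5, 20]

sift down from index 6: already satisfies heap property
sift down from index 5:
  17 vs smaller child -18 at index 11, swap → [-14, -19, -1, -8, 0, -18, -2, 12, 18, 11, -5, 17, 5, 20]
sift down from index 4:
  0 vs smaller child -5 at index 10, swap → [-14, -19, -1, -8, -5, -18, -2, 12, 18, 11, 0, 17, 5, 20]
sift down from index 3: already satisfies heap property
sift down from index 2:
  -1 vs smaller child -18 at index 5, swap → [-14, -19, -18, -8, -5, -1, -2, 12, 18, 11, 0, 17, 5, 20]
sift down from index 1: already satisfies heap property
sift down from index 0:
  -14 vs smaller child -19 at index 1, swap → [-19, -14, -18, -8, -5, -1, -2, 12, 18, 11, 0, 17, 5, 20]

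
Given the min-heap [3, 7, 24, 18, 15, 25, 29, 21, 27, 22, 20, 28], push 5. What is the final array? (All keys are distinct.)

[3, 7, 5, 18, 15, 24, 29, 21, 27, 22, 20, 28, 25]

append 5 at index 12 → [3, 7, 24, 18, 15, 25, 29, 21, 27, 22, 20, 28, 5]
5 < parent 25 at index 5, swap → [3, 7, 24, 18, 15, 5, 29, 21, 27, 22, 20, 28, 25]
5 < parent 24 at index 2, swap → [3, 7, 5, 18, 15, 24, 29, 21, 27, 22, 20, 28, 25]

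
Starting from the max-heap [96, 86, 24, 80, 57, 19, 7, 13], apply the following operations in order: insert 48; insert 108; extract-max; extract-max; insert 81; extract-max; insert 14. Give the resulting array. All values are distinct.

[81, 80, 24, 48, 57, 19, 7, 13, 14]

insert 48:
  append 48 at index 8 → [96, 86, 24, 80, 57, 19, 7, 13, 48] (no swap needed)
insert 108:
  append 108 at index 9 → [96, 86, 24, 80, 57, 19, 7, 13, 48, 108]
  108 > parent 57 at index 4, swap → [96, 86, 24, 80, 108, 19, 7, 13, 48, 57]
  108 > parent 86 at index 1, swap → [96, 108, 24, 80, 86, 19, 7, 13, 48, 57]
  108 > parent 96 at index 0, swap → [108, 96, 24, 80, 86, 19, 7, 13, 48, 57]
extract-max → returns 108:
  remove root 108; move last element 57 to root → [57, 96, 24, 80, 86, 19, 7, 13, 48]
  57 vs larger child 96 at index 1, swap → [96, 57, 24, 80, 86, 19, 7, 13, 48]
  57 vs larger child 86 at index 4, swap → [96, 86, 24, 80, 57, 19, 7, 13, 48]
extract-max → returns 96:
  remove root 96; move last element 48 to root → [48, 86, 24, 80, 57, 19, 7, 13]
  48 vs larger child 86 at index 1, swap → [86, 48, 24, 80, 57, 19, 7, 13]
  48 vs larger child 80 at index 3, swap → [86, 80, 24, 48, 57, 19, 7, 13]
insert 81:
  append 81 at index 8 → [86, 80, 24, 48, 57, 19, 7, 13, 81]
  81 > parent 48 at index 3, swap → [86, 80, 24, 81, 57, 19, 7, 13, 48]
  81 > parent 80 at index 1, swap → [86, 81, 24, 80, 57, 19, 7, 13, 48]
extract-max → returns 86:
  remove root 86; move last element 48 to root → [48, 81, 24, 80, 57, 19, 7, 13]
  48 vs larger child 81 at index 1, swap → [81, 48, 24, 80, 57, 19, 7, 13]
  48 vs larger child 80 at index 3, swap → [81, 80, 24, 48, 57, 19, 7, 13]
insert 14:
  append 14 at index 8 → [81, 80, 24, 48, 57, 19, 7, 13, 14] (no swap needed)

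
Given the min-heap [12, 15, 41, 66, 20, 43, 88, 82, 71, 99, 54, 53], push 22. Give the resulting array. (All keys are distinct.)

[12, 15, 22, 66, 20, 41, 88, 82, 71, 99, 54, 53, 43]

append 22 at index 12 → [12, 15, 41, 66, 20, 43, 88, 82, 71, 99, 54, 53, 22]
22 < parent 43 at index 5, swap → [12, 15, 41, 66, 20, 22, 88, 82, 71, 99, 54, 53, 43]
22 < parent 41 at index 2, swap → [12, 15, 22, 66, 20, 41, 88, 82, 71, 99, 54, 53, 43]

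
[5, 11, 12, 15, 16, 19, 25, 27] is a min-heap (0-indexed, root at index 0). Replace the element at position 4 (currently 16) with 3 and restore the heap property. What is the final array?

[3, 5, 12, 15, 11, 19, 25, 27]

set index 4 from 16 to 3 → [5, 11, 12, 15, 3, 19, 25, 27]
3 < parent 11 at index 1, swap → [5, 3, 12, 15, 11, 19, 25, 27]
3 < parent 5 at index 0, swap → [3, 5, 12, 15, 11, 19, 25, 27]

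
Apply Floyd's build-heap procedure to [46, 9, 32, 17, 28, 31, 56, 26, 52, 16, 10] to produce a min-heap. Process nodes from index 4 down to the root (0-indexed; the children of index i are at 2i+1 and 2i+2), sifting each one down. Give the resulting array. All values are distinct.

[9, 10, 31, 17, 16, 32, 56, 26, 52, 46, 28]

sift down from index 4:
  28 vs smaller child 10 at index 10, swap → [46, 9, 32, 17, 10, 31, 56, 26, 52, 16, 28]
sift down from index 3: already satisfies heap property
sift down from index 2:
  32 vs smaller child 31 at index 5, swap → [46, 9, 31, 17, 10, 32, 56, 26, 52, 16, 28]
sift down from index 1: already satisfies heap property
sift down from index 0:
  46 vs smaller child 9 at index 1, swap → [9, 46, 31, 17, 10, 32, 56, 26, 52, 16, 28]
  46 vs smaller child 10 at index 4, swap → [9, 10, 31, 17, 46, 32, 56, 26, 52, 16, 28]
  46 vs smaller child 16 at index 9, swap → [9, 10, 31, 17, 16, 32, 56, 26, 52, 46, 28]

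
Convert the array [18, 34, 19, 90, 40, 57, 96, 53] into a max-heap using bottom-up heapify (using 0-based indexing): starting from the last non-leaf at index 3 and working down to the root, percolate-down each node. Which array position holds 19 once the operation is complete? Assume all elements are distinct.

sift down from index 3: already satisfies heap property
sift down from index 2:
  19 vs larger child 96 at index 6, swap → [18, 34, 96, 90, 40, 57, 19, 53]
sift down from index 1:
  34 vs larger child 90 at index 3, swap → [18, 90, 96, 34, 40, 57, 19, 53]
  34 vs only child 53 at index 7, swap → [18, 90, 96, 53, 40, 57, 19, 34]
sift down from index 0:
  18 vs larger child 96 at index 2, swap → [96, 90, 18, 53, 40, 57, 19, 34]
  18 vs larger child 57 at index 5, swap → [96, 90, 57, 53, 40, 18, 19, 34]
resulting array: [96, 90, 57, 53, 40, 18, 19, 34]

6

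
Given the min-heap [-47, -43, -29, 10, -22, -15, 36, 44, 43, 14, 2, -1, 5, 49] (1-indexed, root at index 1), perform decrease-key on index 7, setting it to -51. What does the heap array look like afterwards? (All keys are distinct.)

[-51, -43, -47, 10, -22, -15, -29, 44, 43, 14, 2, -1, 5, 49]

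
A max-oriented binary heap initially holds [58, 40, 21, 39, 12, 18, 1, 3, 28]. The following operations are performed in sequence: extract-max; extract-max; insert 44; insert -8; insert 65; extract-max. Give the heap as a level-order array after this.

extract-max → returns 58:
  remove root 58; move last element 28 to root → [28, 40, 21, 39, 12, 18, 1, 3]
  28 vs larger child 40 at index 1, swap → [40, 28, 21, 39, 12, 18, 1, 3]
  28 vs larger child 39 at index 3, swap → [40, 39, 21, 28, 12, 18, 1, 3]
extract-max → returns 40:
  remove root 40; move last element 3 to root → [3, 39, 21, 28, 12, 18, 1]
  3 vs larger child 39 at index 1, swap → [39, 3, 21, 28, 12, 18, 1]
  3 vs larger child 28 at index 3, swap → [39, 28, 21, 3, 12, 18, 1]
insert 44:
  append 44 at index 7 → [39, 28, 21, 3, 12, 18, 1, 44]
  44 > parent 3 at index 3, swap → [39, 28, 21, 44, 12, 18, 1, 3]
  44 > parent 28 at index 1, swap → [39, 44, 21, 28, 12, 18, 1, 3]
  44 > parent 39 at index 0, swap → [44, 39, 21, 28, 12, 18, 1, 3]
insert -8:
  append -8 at index 8 → [44, 39, 21, 28, 12, 18, 1, 3, -8] (no swap needed)
insert 65:
  append 65 at index 9 → [44, 39, 21, 28, 12, 18, 1, 3, -8, 65]
  65 > parent 12 at index 4, swap → [44, 39, 21, 28, 65, 18, 1, 3, -8, 12]
  65 > parent 39 at index 1, swap → [44, 65, 21, 28, 39, 18, 1, 3, -8, 12]
  65 > parent 44 at index 0, swap → [65, 44, 21, 28, 39, 18, 1, 3, -8, 12]
extract-max → returns 65:
  remove root 65; move last element 12 to root → [12, 44, 21, 28, 39, 18, 1, 3, -8]
  12 vs larger child 44 at index 1, swap → [44, 12, 21, 28, 39, 18, 1, 3, -8]
  12 vs larger child 39 at index 4, swap → [44, 39, 21, 28, 12, 18, 1, 3, -8]

[44, 39, 21, 28, 12, 18, 1, 3, -8]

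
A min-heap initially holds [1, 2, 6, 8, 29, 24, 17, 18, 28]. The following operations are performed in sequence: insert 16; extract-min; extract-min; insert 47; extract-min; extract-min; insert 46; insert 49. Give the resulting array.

insert 16:
  append 16 at index 9 → [1, 2, 6, 8, 29, 24, 17, 18, 28, 16]
  16 < parent 29 at index 4, swap → [1, 2, 6, 8, 16, 24, 17, 18, 28, 29]
extract-min → returns 1:
  remove root 1; move last element 29 to root → [29, 2, 6, 8, 16, 24, 17, 18, 28]
  29 vs smaller child 2 at index 1, swap → [2, 29, 6, 8, 16, 24, 17, 18, 28]
  29 vs smaller child 8 at index 3, swap → [2, 8, 6, 29, 16, 24, 17, 18, 28]
  29 vs smaller child 18 at index 7, swap → [2, 8, 6, 18, 16, 24, 17, 29, 28]
extract-min → returns 2:
  remove root 2; move last element 28 to root → [28, 8, 6, 18, 16, 24, 17, 29]
  28 vs smaller child 6 at index 2, swap → [6, 8, 28, 18, 16, 24, 17, 29]
  28 vs smaller child 17 at index 6, swap → [6, 8, 17, 18, 16, 24, 28, 29]
insert 47:
  append 47 at index 8 → [6, 8, 17, 18, 16, 24, 28, 29, 47] (no swap needed)
extract-min → returns 6:
  remove root 6; move last element 47 to root → [47, 8, 17, 18, 16, 24, 28, 29]
  47 vs smaller child 8 at index 1, swap → [8, 47, 17, 18, 16, 24, 28, 29]
  47 vs smaller child 16 at index 4, swap → [8, 16, 17, 18, 47, 24, 28, 29]
extract-min → returns 8:
  remove root 8; move last element 29 to root → [29, 16, 17, 18, 47, 24, 28]
  29 vs smaller child 16 at index 1, swap → [16, 29, 17, 18, 47, 24, 28]
  29 vs smaller child 18 at index 3, swap → [16, 18, 17, 29, 47, 24, 28]
insert 46:
  append 46 at index 7 → [16, 18, 17, 29, 47, 24, 28, 46] (no swap needed)
insert 49:
  append 49 at index 8 → [16, 18, 17, 29, 47, 24, 28, 46, 49] (no swap needed)

[16, 18, 17, 29, 47, 24, 28, 46, 49]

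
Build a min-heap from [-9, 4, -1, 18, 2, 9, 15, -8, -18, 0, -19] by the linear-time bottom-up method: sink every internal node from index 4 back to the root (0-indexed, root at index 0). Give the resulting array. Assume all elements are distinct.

[-19, -18, -1, -9, 0, 9, 15, -8, 18, 4, 2]

sift down from index 4:
  2 vs smaller child -19 at index 10, swap → [-9, 4, -1, 18, -19, 9, 15, -8, -18, 0, 2]
sift down from index 3:
  18 vs smaller child -18 at index 8, swap → [-9, 4, -1, -18, -19, 9, 15, -8, 18, 0, 2]
sift down from index 2: already satisfies heap property
sift down from index 1:
  4 vs smaller child -19 at index 4, swap → [-9, -19, -1, -18, 4, 9, 15, -8, 18, 0, 2]
  4 vs smaller child 0 at index 9, swap → [-9, -19, -1, -18, 0, 9, 15, -8, 18, 4, 2]
sift down from index 0:
  -9 vs smaller child -19 at index 1, swap → [-19, -9, -1, -18, 0, 9, 15, -8, 18, 4, 2]
  -9 vs smaller child -18 at index 3, swap → [-19, -18, -1, -9, 0, 9, 15, -8, 18, 4, 2]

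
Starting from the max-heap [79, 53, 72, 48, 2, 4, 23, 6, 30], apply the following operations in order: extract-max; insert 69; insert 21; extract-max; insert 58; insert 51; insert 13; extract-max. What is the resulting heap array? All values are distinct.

[58, 53, 30, 48, 51, 13, 23, 6, 2, 21, 4]

extract-max → returns 79:
  remove root 79; move last element 30 to root → [30, 53, 72, 48, 2, 4, 23, 6]
  30 vs larger child 72 at index 2, swap → [72, 53, 30, 48, 2, 4, 23, 6]
insert 69:
  append 69 at index 8 → [72, 53, 30, 48, 2, 4, 23, 6, 69]
  69 > parent 48 at index 3, swap → [72, 53, 30, 69, 2, 4, 23, 6, 48]
  69 > parent 53 at index 1, swap → [72, 69, 30, 53, 2, 4, 23, 6, 48]
insert 21:
  append 21 at index 9 → [72, 69, 30, 53, 2, 4, 23, 6, 48, 21]
  21 > parent 2 at index 4, swap → [72, 69, 30, 53, 21, 4, 23, 6, 48, 2]
extract-max → returns 72:
  remove root 72; move last element 2 to root → [2, 69, 30, 53, 21, 4, 23, 6, 48]
  2 vs larger child 69 at index 1, swap → [69, 2, 30, 53, 21, 4, 23, 6, 48]
  2 vs larger child 53 at index 3, swap → [69, 53, 30, 2, 21, 4, 23, 6, 48]
  2 vs larger child 48 at index 8, swap → [69, 53, 30, 48, 21, 4, 23, 6, 2]
insert 58:
  append 58 at index 9 → [69, 53, 30, 48, 21, 4, 23, 6, 2, 58]
  58 > parent 21 at index 4, swap → [69, 53, 30, 48, 58, 4, 23, 6, 2, 21]
  58 > parent 53 at index 1, swap → [69, 58, 30, 48, 53, 4, 23, 6, 2, 21]
insert 51:
  append 51 at index 10 → [69, 58, 30, 48, 53, 4, 23, 6, 2, 21, 51] (no swap needed)
insert 13:
  append 13 at index 11 → [69, 58, 30, 48, 53, 4, 23, 6, 2, 21, 51, 13]
  13 > parent 4 at index 5, swap → [69, 58, 30, 48, 53, 13, 23, 6, 2, 21, 51, 4]
extract-max → returns 69:
  remove root 69; move last element 4 to root → [4, 58, 30, 48, 53, 13, 23, 6, 2, 21, 51]
  4 vs larger child 58 at index 1, swap → [58, 4, 30, 48, 53, 13, 23, 6, 2, 21, 51]
  4 vs larger child 53 at index 4, swap → [58, 53, 30, 48, 4, 13, 23, 6, 2, 21, 51]
  4 vs larger child 51 at index 10, swap → [58, 53, 30, 48, 51, 13, 23, 6, 2, 21, 4]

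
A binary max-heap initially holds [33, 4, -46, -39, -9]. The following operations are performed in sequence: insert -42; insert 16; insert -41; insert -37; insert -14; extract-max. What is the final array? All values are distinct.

[16, 4, -14, -37, -9, -46, -42, -41, -39]

insert -42:
  append -42 at index 5 → [33, 4, -46, -39, -9, -42]
  -42 > parent -46 at index 2, swap → [33, 4, -42, -39, -9, -46]
insert 16:
  append 16 at index 6 → [33, 4, -42, -39, -9, -46, 16]
  16 > parent -42 at index 2, swap → [33, 4, 16, -39, -9, -46, -42]
insert -41:
  append -41 at index 7 → [33, 4, 16, -39, -9, -46, -42, -41] (no swap needed)
insert -37:
  append -37 at index 8 → [33, 4, 16, -39, -9, -46, -42, -41, -37]
  -37 > parent -39 at index 3, swap → [33, 4, 16, -37, -9, -46, -42, -41, -39]
insert -14:
  append -14 at index 9 → [33, 4, 16, -37, -9, -46, -42, -41, -39, -14] (no swap needed)
extract-max → returns 33:
  remove root 33; move last element -14 to root → [-14, 4, 16, -37, -9, -46, -42, -41, -39]
  -14 vs larger child 16 at index 2, swap → [16, 4, -14, -37, -9, -46, -42, -41, -39]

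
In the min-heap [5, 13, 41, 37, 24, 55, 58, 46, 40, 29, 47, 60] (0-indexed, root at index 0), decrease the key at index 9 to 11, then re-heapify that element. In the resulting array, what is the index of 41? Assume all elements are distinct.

set index 9 from 29 to 11 → [5, 13, 41, 37, 24, 55, 58, 46, 40, 11, 47, 60]
11 < parent 24 at index 4, swap → [5, 13, 41, 37, 11, 55, 58, 46, 40, 24, 47, 60]
11 < parent 13 at index 1, swap → [5, 11, 41, 37, 13, 55, 58, 46, 40, 24, 47, 60]
resulting array: [5, 11, 41, 37, 13, 55, 58, 46, 40, 24, 47, 60]

2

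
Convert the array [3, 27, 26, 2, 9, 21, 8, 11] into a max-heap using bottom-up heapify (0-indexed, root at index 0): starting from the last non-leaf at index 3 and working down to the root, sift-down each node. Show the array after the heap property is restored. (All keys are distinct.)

sift down from index 3:
  2 vs only child 11 at index 7, swap → [3, 27, 26, 11, 9, 21, 8, 2]
sift down from index 2: already satisfies heap property
sift down from index 1: already satisfies heap property
sift down from index 0:
  3 vs larger child 27 at index 1, swap → [27, 3, 26, 11, 9, 21, 8, 2]
  3 vs larger child 11 at index 3, swap → [27, 11, 26, 3, 9, 21, 8, 2]

[27, 11, 26, 3, 9, 21, 8, 2]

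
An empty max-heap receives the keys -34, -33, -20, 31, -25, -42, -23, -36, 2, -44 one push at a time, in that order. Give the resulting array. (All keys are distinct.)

Insert -34:
  append -34 at index 0 → [-34] (no swap needed)
Insert -33:
  append -33 at index 1 → [-34, -33]
  -33 > parent -34 at index 0, swap → [-33, -34]
Insert -20:
  append -20 at index 2 → [-33, -34, -20]
  -20 > parent -33 at index 0, swap → [-20, -34, -33]
Insert 31:
  append 31 at index 3 → [-20, -34, -33, 31]
  31 > parent -34 at index 1, swap → [-20, 31, -33, -34]
  31 > parent -20 at index 0, swap → [31, -20, -33, -34]
Insert -25:
  append -25 at index 4 → [31, -20, -33, -34, -25] (no swap needed)
Insert -42:
  append -42 at index 5 → [31, -20, -33, -34, -25, -42] (no swap needed)
Insert -23:
  append -23 at index 6 → [31, -20, -33, -34, -25, -42, -23]
  -23 > parent -33 at index 2, swap → [31, -20, -23, -34, -25, -42, -33]
Insert -36:
  append -36 at index 7 → [31, -20, -23, -34, -25, -42, -33, -36] (no swap needed)
Insert 2:
  append 2 at index 8 → [31, -20, -23, -34, -25, -42, -33, -36, 2]
  2 > parent -34 at index 3, swap → [31, -20, -23, 2, -25, -42, -33, -36, -34]
  2 > parent -20 at index 1, swap → [31, 2, -23, -20, -25, -42, -33, -36, -34]
Insert -44:
  append -44 at index 9 → [31, 2, -23, -20, -25, -42, -33, -36, -34, -44] (no swap needed)

[31, 2, -23, -20, -25, -42, -33, -36, -34, -44]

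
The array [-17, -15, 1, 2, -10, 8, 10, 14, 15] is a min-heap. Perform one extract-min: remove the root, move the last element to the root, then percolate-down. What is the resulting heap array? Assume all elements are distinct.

[-15, -10, 1, 2, 15, 8, 10, 14]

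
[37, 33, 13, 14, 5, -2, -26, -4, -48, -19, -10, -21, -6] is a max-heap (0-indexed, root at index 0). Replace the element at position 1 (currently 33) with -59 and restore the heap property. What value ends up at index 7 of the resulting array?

set index 1 from 33 to -59 → [37, -59, 13, 14, 5, -2, -26, -4, -48, -19, -10, -21, -6]
-59 vs larger child 14 at index 3, swap → [37, 14, 13, -59, 5, -2, -26, -4, -48, -19, -10, -21, -6]
-59 vs larger child -4 at index 7, swap → [37, 14, 13, -4, 5, -2, -26, -59, -48, -19, -10, -21, -6]
resulting array: [37, 14, 13, -4, 5, -2, -26, -59, -48, -19, -10, -21, -6]

-59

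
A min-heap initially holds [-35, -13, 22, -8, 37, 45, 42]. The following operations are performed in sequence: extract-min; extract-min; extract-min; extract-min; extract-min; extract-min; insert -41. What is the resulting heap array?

[-41, 45]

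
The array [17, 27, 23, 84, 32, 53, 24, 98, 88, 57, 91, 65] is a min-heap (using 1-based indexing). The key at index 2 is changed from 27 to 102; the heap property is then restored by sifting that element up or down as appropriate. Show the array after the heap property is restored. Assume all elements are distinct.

set index 2 from 27 to 102 → [17, 102, 23, 84, 32, 53, 24, 98, 88, 57, 91, 65]
102 vs smaller child 32 at index 5, swap → [17, 32, 23, 84, 102, 53, 24, 98, 88, 57, 91, 65]
102 vs smaller child 57 at index 10, swap → [17, 32, 23, 84, 57, 53, 24, 98, 88, 102, 91, 65]

[17, 32, 23, 84, 57, 53, 24, 98, 88, 102, 91, 65]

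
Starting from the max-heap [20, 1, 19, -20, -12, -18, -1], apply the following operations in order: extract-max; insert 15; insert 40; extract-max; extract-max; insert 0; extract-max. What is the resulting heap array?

[1, -1, 0, -20, -12, -18]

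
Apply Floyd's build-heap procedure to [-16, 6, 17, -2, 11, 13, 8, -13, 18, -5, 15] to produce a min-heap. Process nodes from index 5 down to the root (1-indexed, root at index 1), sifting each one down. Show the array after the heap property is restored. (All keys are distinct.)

[-16, -13, 8, -2, -5, 13, 17, 6, 18, 11, 15]

sift down from index 5:
  11 vs smaller child -5 at index 10, swap → [-16, 6, 17, -2, -5, 13, 8, -13, 18, 11, 15]
sift down from index 4:
  -2 vs smaller child -13 at index 8, swap → [-16, 6, 17, -13, -5, 13, 8, -2, 18, 11, 15]
sift down from index 3:
  17 vs smaller child 8 at index 7, swap → [-16, 6, 8, -13, -5, 13, 17, -2, 18, 11, 15]
sift down from index 2:
  6 vs smaller child -13 at index 4, swap → [-16, -13, 8, 6, -5, 13, 17, -2, 18, 11, 15]
  6 vs smaller child -2 at index 8, swap → [-16, -13, 8, -2, -5, 13, 17, 6, 18, 11, 15]
sift down from index 1: already satisfies heap property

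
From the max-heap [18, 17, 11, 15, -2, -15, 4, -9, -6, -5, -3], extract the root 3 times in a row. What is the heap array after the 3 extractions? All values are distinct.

extract-max #1 returns 18:
  remove root 18; move last element -3 to root → [-3, 17, 11, 15, -2, -15, 4, -9, -6, -5]
  -3 vs larger child 17 at index 1, swap → [17, -3, 11, 15, -2, -15, 4, -9, -6, -5]
  -3 vs larger child 15 at index 3, swap → [17, 15, 11, -3, -2, -15, 4, -9, -6, -5]
extract-max #2 returns 17:
  remove root 17; move last element -5 to root → [-5, 15, 11, -3, -2, -15, 4, -9, -6]
  -5 vs larger child 15 at index 1, swap → [15, -5, 11, -3, -2, -15, 4, -9, -6]
  -5 vs larger child -2 at index 4, swap → [15, -2, 11, -3, -5, -15, 4, -9, -6]
extract-max #3 returns 15:
  remove root 15; move last element -6 to root → [-6, -2, 11, -3, -5, -15, 4, -9]
  -6 vs larger child 11 at index 2, swap → [11, -2, -6, -3, -5, -15, 4, -9]
  -6 vs larger child 4 at index 6, swap → [11, -2, 4, -3, -5, -15, -6, -9]

[11, -2, 4, -3, -5, -15, -6, -9]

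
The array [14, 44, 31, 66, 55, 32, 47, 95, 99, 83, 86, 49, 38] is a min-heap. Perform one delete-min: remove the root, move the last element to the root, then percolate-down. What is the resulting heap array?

[31, 44, 32, 66, 55, 38, 47, 95, 99, 83, 86, 49]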